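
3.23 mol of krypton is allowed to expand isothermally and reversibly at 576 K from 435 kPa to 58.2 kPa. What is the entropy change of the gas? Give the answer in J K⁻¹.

ΔS_gas = 54 J/K

For an isothermal ideal gas ΔS_gas = nR ln(P₁/P₂) = 3.23 × 8.314 × ln(435/58.2) = 54 J/K.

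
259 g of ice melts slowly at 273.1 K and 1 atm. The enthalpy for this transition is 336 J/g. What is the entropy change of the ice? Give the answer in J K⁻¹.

Heat absorbed by the substance: Q = mL = 259 × 336 = 87024 J.
At constant T, ΔS = Q_rev/T = 87024 / 273.1 = 319 J/K.

ΔS = 319 J/K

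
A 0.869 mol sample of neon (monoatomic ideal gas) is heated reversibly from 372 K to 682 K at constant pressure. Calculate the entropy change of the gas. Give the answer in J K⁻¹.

ΔS = 10.9 J/K

At constant pressure, ΔS = nC_p ln(T₂/T₁) with C_p = 5R/2 = 20.79 J mol⁻¹ K⁻¹.
ΔS = 0.869 × 20.79 × ln(682/372) = 10.9 J/K.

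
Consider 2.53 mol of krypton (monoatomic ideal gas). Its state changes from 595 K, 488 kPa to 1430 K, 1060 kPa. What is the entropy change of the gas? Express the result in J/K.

ΔS = nC_p ln(T₂/T₁) − nR ln(P₂/P₁), with C_p = 5R/2 = 20.79 J mol⁻¹ K⁻¹ for a monoatomic ideal gas.
ΔS = 2.53 × [20.79 × ln(1430/595) − 8.314 × ln(1060/488)] = 29.8 J/K.

ΔS = 29.8 J/K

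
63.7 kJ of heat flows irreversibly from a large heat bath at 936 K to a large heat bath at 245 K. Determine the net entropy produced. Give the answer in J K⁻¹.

ΔS_total = 192 J/K

ΔS_hot = −Q/T_H = −63700/936 = -68.06 J/K and ΔS_cold = +Q/T_C = 63700/245 = 260 J/K.
ΔS_total = -68.06 + 260 = 192 J/K, positive as the second law requires.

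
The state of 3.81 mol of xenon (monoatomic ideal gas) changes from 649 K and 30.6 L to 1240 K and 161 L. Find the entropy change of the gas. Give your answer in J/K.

ΔS = 83.4 J/K

Entropy is a state function: ΔS = nC_V ln(T₂/T₁) + nR ln(V₂/V₁), with C_V = 3R/2 = 12.47 J mol⁻¹ K⁻¹ for a monoatomic ideal gas.
ΔS = 3.81 × [12.47 × ln(1240/649) + 8.314 × ln(161/30.6)] = 83.4 J/K.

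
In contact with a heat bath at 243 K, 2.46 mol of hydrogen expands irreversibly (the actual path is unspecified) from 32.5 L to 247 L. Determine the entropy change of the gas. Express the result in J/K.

ΔS_gas = 41.5 J/K

Entropy is a state function, so ΔS_gas depends only on the end states.
For an isothermal ideal gas ΔS_gas = nR ln(V₂/V₁) = 2.46 × 8.314 × ln(247/32.5) = 41.5 J/K.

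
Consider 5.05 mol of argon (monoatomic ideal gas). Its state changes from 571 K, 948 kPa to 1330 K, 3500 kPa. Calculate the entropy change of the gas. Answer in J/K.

ΔS = 33.9 J/K

ΔS = nC_p ln(T₂/T₁) − nR ln(P₂/P₁), with C_p = 5R/2 = 20.79 J mol⁻¹ K⁻¹ for a monoatomic ideal gas.
ΔS = 5.05 × [20.79 × ln(1330/571) − 8.314 × ln(3500/948)] = 33.9 J/K.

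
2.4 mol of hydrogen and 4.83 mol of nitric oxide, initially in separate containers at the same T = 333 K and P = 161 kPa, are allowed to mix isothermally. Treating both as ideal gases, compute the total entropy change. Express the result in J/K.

ΔS_mix = 38.2 J/K

Mole fractions: x_A = 2.4/7.23 = 0.332, x_B = 0.668.
ΔS_mix = −R(n_A ln x_A + n_B ln x_B) = −8.314 × (2.4 ln 0.332 + 4.83 ln 0.668) = 38.2 J/K.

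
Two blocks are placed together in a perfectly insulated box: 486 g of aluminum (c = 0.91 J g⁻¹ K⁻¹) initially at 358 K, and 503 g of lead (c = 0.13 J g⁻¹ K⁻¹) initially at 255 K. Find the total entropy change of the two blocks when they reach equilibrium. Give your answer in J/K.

Energy balance: T_f = (m₁c₁T₁ + m₂c₂T₂)/(m₁c₁ + m₂c₂) = 344.73 K.
ΔS₁ = m₁c₁ ln(T_f/T₁) = 442.26 × ln(344.73/358) = -16.701 J/K.
ΔS₂ = m₂c₂ ln(T_f/T₂) = 65.39 × ln(344.73/255) = 19.715 J/K.
ΔS_total = -16.701 + 19.715 = 3.01 J/K.

ΔS_total = 3.01 J/K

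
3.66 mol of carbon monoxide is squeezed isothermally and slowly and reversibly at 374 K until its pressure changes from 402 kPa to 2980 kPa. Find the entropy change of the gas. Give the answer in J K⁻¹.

ΔS_gas = -61 J/K

For an isothermal ideal gas ΔS_gas = nR ln(P₁/P₂) = 3.66 × 8.314 × ln(402/2980) = -61 J/K.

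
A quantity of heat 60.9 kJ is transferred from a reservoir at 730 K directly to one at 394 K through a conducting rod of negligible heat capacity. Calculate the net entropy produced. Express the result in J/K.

ΔS_hot = −Q/T_H = −60900/730 = -83.425 J/K and ΔS_cold = +Q/T_C = 60900/394 = 154.57 J/K.
ΔS_total = -83.425 + 154.57 = 71.1 J/K, positive as the second law requires.

ΔS_total = 71.1 J/K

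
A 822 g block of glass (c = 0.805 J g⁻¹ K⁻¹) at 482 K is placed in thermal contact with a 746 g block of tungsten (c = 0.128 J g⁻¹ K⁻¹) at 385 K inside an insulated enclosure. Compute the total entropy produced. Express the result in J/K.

Energy balance: T_f = (m₁c₁T₁ + m₂c₂T₂)/(m₁c₁ + m₂c₂) = 469.77 K.
ΔS₁ = m₁c₁ ln(T_f/T₁) = 661.71 × ln(469.77/482) = -17.01 J/K.
ΔS₂ = m₂c₂ ln(T_f/T₂) = 95.488 × ln(469.77/385) = 19 J/K.
ΔS_total = -17.01 + 19 = 1.99 J/K.

ΔS_total = 1.99 J/K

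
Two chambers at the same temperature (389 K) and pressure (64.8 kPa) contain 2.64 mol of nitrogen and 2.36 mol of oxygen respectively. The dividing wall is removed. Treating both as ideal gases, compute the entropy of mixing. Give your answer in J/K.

ΔS_mix = 28.7 J/K

Mole fractions: x_A = 2.64/5 = 0.528, x_B = 0.472.
ΔS_mix = −R(n_A ln x_A + n_B ln x_B) = −8.314 × (2.64 ln 0.528 + 2.36 ln 0.472) = 28.7 J/K.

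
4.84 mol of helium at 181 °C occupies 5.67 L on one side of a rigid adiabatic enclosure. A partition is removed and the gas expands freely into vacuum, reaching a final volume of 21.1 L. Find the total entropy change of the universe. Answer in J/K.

For an ideal gas in free expansion Q = 0 and W = 0, so T is unchanged.
Entropy is a state function; using a reversible isothermal path, ΔS_gas = nR ln(V₂/V₁) = 4.84 × 8.314 × ln(21.1/5.67) = 52.9 J/K.
The insulated surroundings exchange no heat, so ΔS_surr = 0 and ΔS_universe = ΔS_gas.

ΔS_universe = 52.9 J/K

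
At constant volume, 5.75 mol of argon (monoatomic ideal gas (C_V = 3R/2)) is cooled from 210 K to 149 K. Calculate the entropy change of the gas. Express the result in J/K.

ΔS = -24.6 J/K

At constant volume, ΔS = nC_V ln(T₂/T₁) with C_V = 3R/2 = 12.47 J mol⁻¹ K⁻¹.
ΔS = 5.75 × 12.47 × ln(149/210) = -24.6 J/K.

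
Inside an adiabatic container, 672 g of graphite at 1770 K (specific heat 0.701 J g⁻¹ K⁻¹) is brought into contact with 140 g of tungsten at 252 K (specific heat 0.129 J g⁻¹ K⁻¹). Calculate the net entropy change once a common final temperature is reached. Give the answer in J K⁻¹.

ΔS_total = 19.5 J/K

Energy balance: T_f = (m₁c₁T₁ + m₂c₂T₂)/(m₁c₁ + m₂c₂) = 1714 K.
ΔS₁ = m₁c₁ ln(T_f/T₁) = 471.072 × ln(1714/1770) = -15.16 J/K.
ΔS₂ = m₂c₂ ln(T_f/T₂) = 18.06 × ln(1714/252) = 34.62 J/K.
ΔS_total = -15.16 + 34.62 = 19.5 J/K.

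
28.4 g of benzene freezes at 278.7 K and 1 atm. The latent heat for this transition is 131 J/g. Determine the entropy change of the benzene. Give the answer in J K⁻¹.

Heat released by the substance: Q = −mL = −28.4 × 131 = −3720.4 J.
At constant T, ΔS = Q_rev/T = −3720.4 / 278.7 = -13.3 J/K.

ΔS = -13.3 J/K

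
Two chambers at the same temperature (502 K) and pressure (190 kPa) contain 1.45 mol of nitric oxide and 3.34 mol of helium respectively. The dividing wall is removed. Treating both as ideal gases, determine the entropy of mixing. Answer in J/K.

Mole fractions: x_A = 1.45/4.79 = 0.303, x_B = 0.697.
ΔS_mix = −R(n_A ln x_A + n_B ln x_B) = −8.314 × (1.45 ln 0.303 + 3.34 ln 0.697) = 24.4 J/K.

ΔS_mix = 24.4 J/K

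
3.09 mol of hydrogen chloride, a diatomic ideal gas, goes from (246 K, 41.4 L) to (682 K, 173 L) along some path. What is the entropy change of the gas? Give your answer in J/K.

Entropy is a state function: ΔS = nC_V ln(T₂/T₁) + nR ln(V₂/V₁), with C_V = 5R/2 = 20.79 J mol⁻¹ K⁻¹ for a diatomic ideal gas.
ΔS = 3.09 × [20.79 × ln(682/246) + 8.314 × ln(173/41.4)] = 102 J/K.

ΔS = 102 J/K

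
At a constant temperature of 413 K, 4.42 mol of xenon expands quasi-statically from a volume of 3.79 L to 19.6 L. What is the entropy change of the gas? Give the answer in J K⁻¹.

For an isothermal ideal gas ΔS_gas = nR ln(V₂/V₁) = 4.42 × 8.314 × ln(19.6/3.79) = 60.4 J/K.

ΔS_gas = 60.4 J/K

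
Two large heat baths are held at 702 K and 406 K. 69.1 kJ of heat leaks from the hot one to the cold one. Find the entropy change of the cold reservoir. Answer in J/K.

ΔS_cold = 170 J/K

The cold reservoir gains heat Q, so ΔS_cold = +Q/T_C = 69100/406 = 170 J/K.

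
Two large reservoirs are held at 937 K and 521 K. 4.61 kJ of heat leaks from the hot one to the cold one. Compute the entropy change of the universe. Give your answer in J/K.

ΔS_total = 3.93 J/K

ΔS_hot = −Q/T_H = −4610/937 = -4.92 J/K and ΔS_cold = +Q/T_C = 4610/521 = 8.848 J/K.
ΔS_total = -4.92 + 8.848 = 3.93 J/K, positive as the second law requires.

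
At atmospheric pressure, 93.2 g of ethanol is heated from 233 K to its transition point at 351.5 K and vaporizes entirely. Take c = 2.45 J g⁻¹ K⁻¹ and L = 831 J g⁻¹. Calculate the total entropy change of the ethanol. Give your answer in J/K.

Warming step: ΔS₁ = m c ln(T_tr/T_i) = 93.2 × 2.45 × ln(351.5/233) = 93.89 J/K.
Phase change: ΔS₂ = +mL/T_tr = 93.2 × 831 / 351.5 = 220.3 J/K.
ΔS_total = (93.89) + (220.3) = 314 J/K.

ΔS = 314 J/K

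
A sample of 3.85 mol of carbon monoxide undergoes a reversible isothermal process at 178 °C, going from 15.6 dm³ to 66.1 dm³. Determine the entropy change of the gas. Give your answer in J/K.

ΔS_gas = 46.2 J/K

For an isothermal ideal gas ΔS_gas = nR ln(V₂/V₁) = 3.85 × 8.314 × ln(66.1/15.6) = 46.2 J/K.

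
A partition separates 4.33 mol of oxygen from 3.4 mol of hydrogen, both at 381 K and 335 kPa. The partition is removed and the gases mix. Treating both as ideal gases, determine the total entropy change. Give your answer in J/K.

Mole fractions: x_A = 4.33/7.73 = 0.56, x_B = 0.44.
ΔS_mix = −R(n_A ln x_A + n_B ln x_B) = −8.314 × (4.33 ln 0.56 + 3.4 ln 0.44) = 44.1 J/K.

ΔS_mix = 44.1 J/K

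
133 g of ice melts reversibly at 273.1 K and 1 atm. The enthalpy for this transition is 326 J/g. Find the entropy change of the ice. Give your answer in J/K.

ΔS = 159 J/K

Heat absorbed by the substance: Q = mL = 133 × 326 = 43358 J.
At constant T, ΔS = Q_rev/T = 43358 / 273.1 = 159 J/K.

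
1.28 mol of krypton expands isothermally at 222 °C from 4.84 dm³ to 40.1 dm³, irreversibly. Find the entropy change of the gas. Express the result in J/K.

Entropy is a state function, so ΔS_gas depends only on the end states.
For an isothermal ideal gas ΔS_gas = nR ln(V₂/V₁) = 1.28 × 8.314 × ln(40.1/4.84) = 22.5 J/K.

ΔS_gas = 22.5 J/K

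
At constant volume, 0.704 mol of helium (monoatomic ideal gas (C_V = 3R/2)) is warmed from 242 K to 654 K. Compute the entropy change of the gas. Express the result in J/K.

At constant volume, ΔS = nC_V ln(T₂/T₁) with C_V = 3R/2 = 12.47 J mol⁻¹ K⁻¹.
ΔS = 0.704 × 12.47 × ln(654/242) = 8.73 J/K.

ΔS = 8.73 J/K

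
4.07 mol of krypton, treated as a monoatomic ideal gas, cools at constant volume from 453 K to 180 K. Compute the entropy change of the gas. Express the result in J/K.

At constant volume, ΔS = nC_V ln(T₂/T₁) with C_V = 3R/2 = 12.47 J mol⁻¹ K⁻¹.
ΔS = 4.07 × 12.47 × ln(180/453) = -46.8 J/K.

ΔS = -46.8 J/K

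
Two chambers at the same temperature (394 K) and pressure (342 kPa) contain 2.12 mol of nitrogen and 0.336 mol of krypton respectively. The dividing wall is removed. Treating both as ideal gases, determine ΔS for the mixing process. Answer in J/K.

ΔS_mix = 8.15 J/K

Mole fractions: x_A = 2.12/2.46 = 0.863, x_B = 0.137.
ΔS_mix = −R(n_A ln x_A + n_B ln x_B) = −8.314 × (2.12 ln 0.863 + 0.336 ln 0.137) = 8.15 J/K.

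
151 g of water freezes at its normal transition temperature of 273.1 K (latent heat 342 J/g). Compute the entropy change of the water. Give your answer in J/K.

ΔS = -189 J/K

Heat released by the substance: Q = −mL = −151 × 342 = −51642 J.
At constant T, ΔS = Q_rev/T = −51642 / 273.1 = -189 J/K.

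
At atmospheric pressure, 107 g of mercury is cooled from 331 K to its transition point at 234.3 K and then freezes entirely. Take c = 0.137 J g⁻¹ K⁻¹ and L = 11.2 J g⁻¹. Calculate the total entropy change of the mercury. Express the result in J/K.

Cooling step: ΔS₁ = m c ln(T_tr/T_i) = 107 × 0.137 × ln(234.3/331) = -5.065 J/K.
Phase change: ΔS₂ = −mL/T_tr = −107 × 11.2 / 234.3 = -5.115 J/K.
ΔS_total = (-5.065) + (-5.115) = -10.2 J/K.

ΔS = -10.2 J/K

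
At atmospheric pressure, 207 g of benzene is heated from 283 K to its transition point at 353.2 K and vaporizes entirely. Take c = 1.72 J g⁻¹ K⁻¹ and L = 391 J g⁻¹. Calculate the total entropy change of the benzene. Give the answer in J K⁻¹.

ΔS = 308 J/K

Warming step: ΔS₁ = m c ln(T_tr/T_i) = 207 × 1.72 × ln(353.2/283) = 78.89 J/K.
Phase change: ΔS₂ = +mL/T_tr = 207 × 391 / 353.2 = 229.2 J/K.
ΔS_total = (78.89) + (229.2) = 308 J/K.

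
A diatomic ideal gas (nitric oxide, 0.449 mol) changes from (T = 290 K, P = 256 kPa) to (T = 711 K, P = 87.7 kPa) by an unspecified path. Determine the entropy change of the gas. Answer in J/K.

ΔS = nC_p ln(T₂/T₁) − nR ln(P₂/P₁), with C_p = 7R/2 = 29.1 J mol⁻¹ K⁻¹ for a diatomic ideal gas.
ΔS = 0.449 × [29.1 × ln(711/290) − 8.314 × ln(87.7/256)] = 15.7 J/K.

ΔS = 15.7 J/K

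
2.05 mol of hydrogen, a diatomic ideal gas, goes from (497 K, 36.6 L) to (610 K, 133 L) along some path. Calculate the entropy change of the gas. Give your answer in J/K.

Entropy is a state function: ΔS = nC_V ln(T₂/T₁) + nR ln(V₂/V₁), with C_V = 5R/2 = 20.79 J mol⁻¹ K⁻¹ for a diatomic ideal gas.
ΔS = 2.05 × [20.79 × ln(610/497) + 8.314 × ln(133/36.6)] = 30.7 J/K.

ΔS = 30.7 J/K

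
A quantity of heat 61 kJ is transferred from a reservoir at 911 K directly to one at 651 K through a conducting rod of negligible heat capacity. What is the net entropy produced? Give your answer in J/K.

ΔS_total = 26.7 J/K

ΔS_hot = −Q/T_H = −61000/911 = -66.96 J/K and ΔS_cold = +Q/T_C = 61000/651 = 93.7 J/K.
ΔS_total = -66.96 + 93.7 = 26.7 J/K, positive as the second law requires.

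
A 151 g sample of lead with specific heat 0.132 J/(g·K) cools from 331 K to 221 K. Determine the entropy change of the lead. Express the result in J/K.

ΔS = ∫dQ_rev/T = m c ln(T₂/T₁) = 151 × 0.132 × ln(221/331) = -8.05 J/K.

ΔS = -8.05 J/K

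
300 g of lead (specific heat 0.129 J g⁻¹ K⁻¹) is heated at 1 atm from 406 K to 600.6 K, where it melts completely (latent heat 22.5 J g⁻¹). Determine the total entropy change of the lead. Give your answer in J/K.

Warming step: ΔS₁ = m c ln(T_tr/T_i) = 300 × 0.129 × ln(600.6/406) = 15.15 J/K.
Phase change: ΔS₂ = +mL/T_tr = 300 × 22.5 / 600.6 = 11.24 J/K.
ΔS_total = (15.15) + (11.24) = 26.4 J/K.

ΔS = 26.4 J/K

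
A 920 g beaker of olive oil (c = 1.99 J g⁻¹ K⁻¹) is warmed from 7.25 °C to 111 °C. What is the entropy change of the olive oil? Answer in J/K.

In kelvin: T₁ = 280.4 K, T₂ = 384.15 K. ΔS = ∫dQ_rev/T = m c ln(T₂/T₁) = 920 × 1.99 × ln(384.15/280.4) = 576 J/K.

ΔS = 576 J/K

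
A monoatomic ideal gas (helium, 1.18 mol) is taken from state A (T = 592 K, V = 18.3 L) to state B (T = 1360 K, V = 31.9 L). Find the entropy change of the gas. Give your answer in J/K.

ΔS = 17.7 J/K

Entropy is a state function: ΔS = nC_V ln(T₂/T₁) + nR ln(V₂/V₁), with C_V = 3R/2 = 12.47 J mol⁻¹ K⁻¹ for a monoatomic ideal gas.
ΔS = 1.18 × [12.47 × ln(1360/592) + 8.314 × ln(31.9/18.3)] = 17.7 J/K.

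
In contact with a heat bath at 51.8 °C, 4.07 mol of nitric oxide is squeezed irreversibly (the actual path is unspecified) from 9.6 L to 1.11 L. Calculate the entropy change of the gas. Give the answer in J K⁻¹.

Entropy is a state function, so ΔS_gas depends only on the end states.
For an isothermal ideal gas ΔS_gas = nR ln(V₂/V₁) = 4.07 × 8.314 × ln(1.11/9.6) = -73 J/K.

ΔS_gas = -73 J/K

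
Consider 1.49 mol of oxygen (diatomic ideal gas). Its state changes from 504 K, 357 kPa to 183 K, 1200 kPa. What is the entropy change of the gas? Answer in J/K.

ΔS = -58.9 J/K

ΔS = nC_p ln(T₂/T₁) − nR ln(P₂/P₁), with C_p = 7R/2 = 29.1 J mol⁻¹ K⁻¹ for a diatomic ideal gas.
ΔS = 1.49 × [29.1 × ln(183/504) − 8.314 × ln(1200/357)] = -58.9 J/K.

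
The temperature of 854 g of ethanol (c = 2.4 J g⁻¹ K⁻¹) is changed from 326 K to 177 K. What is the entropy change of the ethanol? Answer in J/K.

ΔS = -1250 J/K

ΔS = ∫dQ_rev/T = m c ln(T₂/T₁) = 854 × 2.4 × ln(177/326) = -1250 J/K.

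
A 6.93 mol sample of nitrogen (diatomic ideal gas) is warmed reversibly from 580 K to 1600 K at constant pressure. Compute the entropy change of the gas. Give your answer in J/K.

At constant pressure, ΔS = nC_p ln(T₂/T₁) with C_p = 7R/2 = 29.1 J mol⁻¹ K⁻¹.
ΔS = 6.93 × 29.1 × ln(1600/580) = 205 J/K.

ΔS = 205 J/K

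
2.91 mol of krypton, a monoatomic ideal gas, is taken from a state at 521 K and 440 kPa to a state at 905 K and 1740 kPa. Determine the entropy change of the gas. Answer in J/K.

ΔS = nC_p ln(T₂/T₁) − nR ln(P₂/P₁), with C_p = 5R/2 = 20.79 J mol⁻¹ K⁻¹ for a monoatomic ideal gas.
ΔS = 2.91 × [20.79 × ln(905/521) − 8.314 × ln(1740/440)] = 0.135 J/K.

ΔS = 0.135 J/K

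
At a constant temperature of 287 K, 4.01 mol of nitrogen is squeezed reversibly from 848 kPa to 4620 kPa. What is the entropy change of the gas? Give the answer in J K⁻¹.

ΔS_gas = -56.5 J/K

For an isothermal ideal gas ΔS_gas = nR ln(P₁/P₂) = 4.01 × 8.314 × ln(848/4620) = -56.5 J/K.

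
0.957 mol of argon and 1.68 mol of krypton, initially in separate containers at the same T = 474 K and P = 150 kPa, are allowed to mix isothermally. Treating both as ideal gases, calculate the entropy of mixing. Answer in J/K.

ΔS_mix = 14.4 J/K

Mole fractions: x_A = 0.957/2.64 = 0.363, x_B = 0.637.
ΔS_mix = −R(n_A ln x_A + n_B ln x_B) = −8.314 × (0.957 ln 0.363 + 1.68 ln 0.637) = 14.4 J/K.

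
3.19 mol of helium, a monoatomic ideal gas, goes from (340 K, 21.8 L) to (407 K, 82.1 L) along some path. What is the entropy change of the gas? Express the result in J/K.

ΔS = 42.3 J/K

Entropy is a state function: ΔS = nC_V ln(T₂/T₁) + nR ln(V₂/V₁), with C_V = 3R/2 = 12.47 J mol⁻¹ K⁻¹ for a monoatomic ideal gas.
ΔS = 3.19 × [12.47 × ln(407/340) + 8.314 × ln(82.1/21.8)] = 42.3 J/K.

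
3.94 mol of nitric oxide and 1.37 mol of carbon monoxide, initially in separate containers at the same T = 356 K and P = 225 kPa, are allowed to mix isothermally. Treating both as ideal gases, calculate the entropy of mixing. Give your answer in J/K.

Mole fractions: x_A = 3.94/5.31 = 0.742, x_B = 0.258.
ΔS_mix = −R(n_A ln x_A + n_B ln x_B) = −8.314 × (3.94 ln 0.742 + 1.37 ln 0.258) = 25.2 J/K.

ΔS_mix = 25.2 J/K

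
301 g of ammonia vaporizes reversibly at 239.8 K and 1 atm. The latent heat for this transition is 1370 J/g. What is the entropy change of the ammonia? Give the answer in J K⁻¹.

Heat absorbed by the substance: Q = mL = 301 × 1370 = 412370 J.
At constant T, ΔS = Q_rev/T = 412370 / 239.8 = 1720 J/K.

ΔS = 1720 J/K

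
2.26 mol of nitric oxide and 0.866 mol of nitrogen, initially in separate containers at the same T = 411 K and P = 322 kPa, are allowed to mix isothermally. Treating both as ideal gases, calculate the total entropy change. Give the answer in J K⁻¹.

ΔS_mix = 15.3 J/K

Mole fractions: x_A = 2.26/3.13 = 0.723, x_B = 0.277.
ΔS_mix = −R(n_A ln x_A + n_B ln x_B) = −8.314 × (2.26 ln 0.723 + 0.866 ln 0.277) = 15.3 J/K.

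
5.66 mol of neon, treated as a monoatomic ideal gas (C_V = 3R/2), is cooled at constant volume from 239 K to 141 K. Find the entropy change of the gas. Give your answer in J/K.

ΔS = -37.2 J/K

At constant volume, ΔS = nC_V ln(T₂/T₁) with C_V = 3R/2 = 12.47 J mol⁻¹ K⁻¹.
ΔS = 5.66 × 12.47 × ln(141/239) = -37.2 J/K.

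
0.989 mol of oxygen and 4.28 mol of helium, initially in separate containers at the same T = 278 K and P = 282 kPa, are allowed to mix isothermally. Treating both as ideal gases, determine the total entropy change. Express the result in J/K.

Mole fractions: x_A = 0.989/5.27 = 0.188, x_B = 0.812.
ΔS_mix = −R(n_A ln x_A + n_B ln x_B) = −8.314 × (0.989 ln 0.188 + 4.28 ln 0.812) = 21.2 J/K.

ΔS_mix = 21.2 J/K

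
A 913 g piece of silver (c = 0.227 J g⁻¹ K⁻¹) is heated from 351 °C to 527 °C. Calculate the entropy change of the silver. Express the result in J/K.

ΔS = 51.5 J/K

In kelvin: T₁ = 624.15 K, T₂ = 800.15 K. ΔS = ∫dQ_rev/T = m c ln(T₂/T₁) = 913 × 0.227 × ln(800.15/624.15) = 51.5 J/K.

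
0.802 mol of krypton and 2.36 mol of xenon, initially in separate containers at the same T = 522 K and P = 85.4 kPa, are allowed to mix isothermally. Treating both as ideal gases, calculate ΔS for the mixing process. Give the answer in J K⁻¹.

ΔS_mix = 14.9 J/K

Mole fractions: x_A = 0.802/3.16 = 0.254, x_B = 0.746.
ΔS_mix = −R(n_A ln x_A + n_B ln x_B) = −8.314 × (0.802 ln 0.254 + 2.36 ln 0.746) = 14.9 J/K.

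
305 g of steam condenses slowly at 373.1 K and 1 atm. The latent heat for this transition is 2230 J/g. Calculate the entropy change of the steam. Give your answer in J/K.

Heat released by the substance: Q = −mL = −305 × 2230 = −680150 J.
At constant T, ΔS = Q_rev/T = −680150 / 373.1 = -1820 J/K.

ΔS = -1820 J/K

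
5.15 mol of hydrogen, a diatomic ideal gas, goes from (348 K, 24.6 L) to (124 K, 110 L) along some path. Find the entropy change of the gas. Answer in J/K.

ΔS = -46.3 J/K

Entropy is a state function: ΔS = nC_V ln(T₂/T₁) + nR ln(V₂/V₁), with C_V = 5R/2 = 20.79 J mol⁻¹ K⁻¹ for a diatomic ideal gas.
ΔS = 5.15 × [20.79 × ln(124/348) + 8.314 × ln(110/24.6)] = -46.3 J/K.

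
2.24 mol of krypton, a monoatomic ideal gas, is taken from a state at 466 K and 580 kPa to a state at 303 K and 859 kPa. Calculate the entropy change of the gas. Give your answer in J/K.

ΔS = -27.4 J/K

ΔS = nC_p ln(T₂/T₁) − nR ln(P₂/P₁), with C_p = 5R/2 = 20.79 J mol⁻¹ K⁻¹ for a monoatomic ideal gas.
ΔS = 2.24 × [20.79 × ln(303/466) − 8.314 × ln(859/580)] = -27.4 J/K.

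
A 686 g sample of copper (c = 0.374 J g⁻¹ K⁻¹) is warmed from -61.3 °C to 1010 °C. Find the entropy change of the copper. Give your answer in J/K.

In kelvin: T₁ = 211.85 K, T₂ = 1283.15 K. ΔS = ∫dQ_rev/T = m c ln(T₂/T₁) = 686 × 0.374 × ln(1283.15/211.85) = 462 J/K.

ΔS = 462 J/K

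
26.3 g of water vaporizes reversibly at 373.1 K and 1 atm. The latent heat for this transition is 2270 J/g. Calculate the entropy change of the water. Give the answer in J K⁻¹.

Heat absorbed by the substance: Q = mL = 26.3 × 2270 = 59701 J.
At constant T, ΔS = Q_rev/T = 59701 / 373.1 = 160 J/K.

ΔS = 160 J/K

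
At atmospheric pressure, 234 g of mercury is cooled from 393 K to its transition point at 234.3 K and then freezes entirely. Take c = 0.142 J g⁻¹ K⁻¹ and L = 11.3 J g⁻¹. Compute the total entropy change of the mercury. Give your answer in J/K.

Cooling step: ΔS₁ = m c ln(T_tr/T_i) = 234 × 0.142 × ln(234.3/393) = -17.19 J/K.
Phase change: ΔS₂ = −mL/T_tr = −234 × 11.3 / 234.3 = -11.29 J/K.
ΔS_total = (-17.19) + (-11.29) = -28.5 J/K.

ΔS = -28.5 J/K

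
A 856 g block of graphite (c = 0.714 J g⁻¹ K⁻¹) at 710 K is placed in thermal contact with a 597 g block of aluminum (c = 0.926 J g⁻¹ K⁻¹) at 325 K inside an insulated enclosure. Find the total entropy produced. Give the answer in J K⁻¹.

Energy balance: T_f = (m₁c₁T₁ + m₂c₂T₂)/(m₁c₁ + m₂c₂) = 527.15 K.
ΔS₁ = m₁c₁ ln(T_f/T₁) = 611.184 × ln(527.15/710) = -182 J/K.
ΔS₂ = m₂c₂ ln(T_f/T₂) = 552.822 × ln(527.15/325) = 267.4 J/K.
ΔS_total = -182 + 267.4 = 85.4 J/K.

ΔS_total = 85.4 J/K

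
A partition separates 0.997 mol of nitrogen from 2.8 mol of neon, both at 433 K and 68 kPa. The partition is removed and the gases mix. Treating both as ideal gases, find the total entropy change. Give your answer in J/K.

Mole fractions: x_A = 0.997/3.8 = 0.263, x_B = 0.737.
ΔS_mix = −R(n_A ln x_A + n_B ln x_B) = −8.314 × (0.997 ln 0.263 + 2.8 ln 0.737) = 18.2 J/K.

ΔS_mix = 18.2 J/K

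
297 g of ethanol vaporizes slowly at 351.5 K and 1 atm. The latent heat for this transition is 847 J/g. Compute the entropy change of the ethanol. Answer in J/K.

ΔS = 716 J/K

Heat absorbed by the substance: Q = mL = 297 × 847 = 251559 J.
At constant T, ΔS = Q_rev/T = 251559 / 351.5 = 716 J/K.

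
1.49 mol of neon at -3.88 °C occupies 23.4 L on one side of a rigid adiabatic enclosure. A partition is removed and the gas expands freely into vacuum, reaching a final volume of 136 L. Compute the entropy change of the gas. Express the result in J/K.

ΔS_gas = 21.8 J/K

No heat is exchanged and no work is done, so the ideal-gas temperature stays constant.
Entropy is a state function; using a reversible isothermal path, ΔS_gas = nR ln(V₂/V₁) = 1.49 × 8.314 × ln(136/23.4) = 21.8 J/K.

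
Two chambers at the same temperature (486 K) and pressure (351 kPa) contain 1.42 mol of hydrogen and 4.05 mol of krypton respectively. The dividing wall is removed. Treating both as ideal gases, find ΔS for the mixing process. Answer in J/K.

Mole fractions: x_A = 1.42/5.47 = 0.26, x_B = 0.74.
ΔS_mix = −R(n_A ln x_A + n_B ln x_B) = −8.314 × (1.42 ln 0.26 + 4.05 ln 0.74) = 26 J/K.

ΔS_mix = 26 J/K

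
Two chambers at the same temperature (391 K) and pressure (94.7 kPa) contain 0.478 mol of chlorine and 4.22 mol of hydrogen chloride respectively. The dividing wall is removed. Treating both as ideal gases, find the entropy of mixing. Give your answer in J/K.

ΔS_mix = 12.8 J/K

Mole fractions: x_A = 0.478/4.7 = 0.102, x_B = 0.898.
ΔS_mix = −R(n_A ln x_A + n_B ln x_B) = −8.314 × (0.478 ln 0.102 + 4.22 ln 0.898) = 12.8 J/K.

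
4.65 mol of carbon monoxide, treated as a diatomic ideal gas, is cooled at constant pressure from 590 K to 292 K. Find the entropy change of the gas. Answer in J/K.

ΔS = -95.2 J/K

At constant pressure, ΔS = nC_p ln(T₂/T₁) with C_p = 7R/2 = 29.1 J mol⁻¹ K⁻¹.
ΔS = 4.65 × 29.1 × ln(292/590) = -95.2 J/K.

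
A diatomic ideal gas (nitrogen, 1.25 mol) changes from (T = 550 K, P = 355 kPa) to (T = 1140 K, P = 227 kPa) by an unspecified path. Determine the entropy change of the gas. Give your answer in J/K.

ΔS = 31.2 J/K

ΔS = nC_p ln(T₂/T₁) − nR ln(P₂/P₁), with C_p = 7R/2 = 29.1 J mol⁻¹ K⁻¹ for a diatomic ideal gas.
ΔS = 1.25 × [29.1 × ln(1140/550) − 8.314 × ln(227/355)] = 31.2 J/K.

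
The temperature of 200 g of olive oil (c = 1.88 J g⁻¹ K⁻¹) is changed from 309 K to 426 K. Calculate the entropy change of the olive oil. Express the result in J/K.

ΔS = 121 J/K

ΔS = ∫dQ_rev/T = m c ln(T₂/T₁) = 200 × 1.88 × ln(426/309) = 121 J/K.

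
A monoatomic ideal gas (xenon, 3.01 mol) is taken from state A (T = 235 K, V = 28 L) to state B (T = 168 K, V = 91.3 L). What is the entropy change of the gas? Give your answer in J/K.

ΔS = 17 J/K

Entropy is a state function: ΔS = nC_V ln(T₂/T₁) + nR ln(V₂/V₁), with C_V = 3R/2 = 12.47 J mol⁻¹ K⁻¹ for a monoatomic ideal gas.
ΔS = 3.01 × [12.47 × ln(168/235) + 8.314 × ln(91.3/28)] = 17 J/K.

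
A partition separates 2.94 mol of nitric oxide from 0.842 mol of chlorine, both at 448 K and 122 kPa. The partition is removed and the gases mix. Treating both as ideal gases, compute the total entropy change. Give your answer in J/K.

ΔS_mix = 16.7 J/K

Mole fractions: x_A = 2.94/3.78 = 0.777, x_B = 0.223.
ΔS_mix = −R(n_A ln x_A + n_B ln x_B) = −8.314 × (2.94 ln 0.777 + 0.842 ln 0.223) = 16.7 J/K.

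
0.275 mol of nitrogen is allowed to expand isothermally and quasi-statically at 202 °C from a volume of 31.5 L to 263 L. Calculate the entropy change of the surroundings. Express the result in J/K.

For an isothermal ideal gas ΔS_gas = nR ln(V₂/V₁) = 0.275 × 8.314 × ln(263/31.5) = 4.85 J/K.
The process is reversible, so ΔS_surr = −ΔS_gas = -4.85 J/K and ΔS_universe = 0.

ΔS_surr = -4.85 J/K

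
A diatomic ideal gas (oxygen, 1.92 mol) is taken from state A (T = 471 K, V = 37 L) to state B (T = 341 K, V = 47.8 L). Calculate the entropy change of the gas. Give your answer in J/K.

ΔS = -8.8 J/K

Entropy is a state function: ΔS = nC_V ln(T₂/T₁) + nR ln(V₂/V₁), with C_V = 5R/2 = 20.79 J mol⁻¹ K⁻¹ for a diatomic ideal gas.
ΔS = 1.92 × [20.79 × ln(341/471) + 8.314 × ln(47.8/37)] = -8.8 J/K.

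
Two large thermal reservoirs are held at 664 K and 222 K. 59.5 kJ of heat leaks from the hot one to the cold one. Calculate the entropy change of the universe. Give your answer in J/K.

ΔS_total = 178 J/K

ΔS_hot = −Q/T_H = −59500/664 = -89.61 J/K and ΔS_cold = +Q/T_C = 59500/222 = 268 J/K.
ΔS_total = -89.61 + 268 = 178 J/K, positive as the second law requires.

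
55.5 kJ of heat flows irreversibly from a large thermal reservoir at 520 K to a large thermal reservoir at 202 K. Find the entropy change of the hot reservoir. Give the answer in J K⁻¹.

The hot reservoir loses heat Q, so ΔS_hot = −Q/T_H = −55500/520 = -107 J/K.

ΔS_hot = -107 J/K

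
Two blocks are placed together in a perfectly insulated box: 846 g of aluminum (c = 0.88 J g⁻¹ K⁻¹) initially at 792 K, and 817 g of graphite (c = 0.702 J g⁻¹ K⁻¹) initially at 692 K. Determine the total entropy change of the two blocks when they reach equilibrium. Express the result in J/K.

Energy balance: T_f = (m₁c₁T₁ + m₂c₂T₂)/(m₁c₁ + m₂c₂) = 748.48 K.
ΔS₁ = m₁c₁ ln(T_f/T₁) = 744.48 × ln(748.48/792) = -42.07 J/K.
ΔS₂ = m₂c₂ ln(T_f/T₂) = 573.534 × ln(748.48/692) = 45 J/K.
ΔS_total = -42.07 + 45 = 2.93 J/K.

ΔS_total = 2.93 J/K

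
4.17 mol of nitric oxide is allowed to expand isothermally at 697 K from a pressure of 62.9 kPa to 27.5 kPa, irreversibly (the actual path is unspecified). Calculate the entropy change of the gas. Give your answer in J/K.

ΔS_gas = 28.7 J/K

Entropy is a state function, so ΔS_gas depends only on the end states.
For an isothermal ideal gas ΔS_gas = nR ln(P₁/P₂) = 4.17 × 8.314 × ln(62.9/27.5) = 28.7 J/K.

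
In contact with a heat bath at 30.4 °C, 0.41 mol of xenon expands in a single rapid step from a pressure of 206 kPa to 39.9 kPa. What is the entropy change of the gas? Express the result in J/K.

Entropy is a state function, so ΔS_gas depends only on the end states.
For an isothermal ideal gas ΔS_gas = nR ln(P₁/P₂) = 0.41 × 8.314 × ln(206/39.9) = 5.6 J/K.

ΔS_gas = 5.6 J/K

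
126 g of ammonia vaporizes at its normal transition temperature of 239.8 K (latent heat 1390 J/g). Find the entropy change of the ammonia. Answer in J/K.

ΔS = 730 J/K

Heat absorbed by the substance: Q = mL = 126 × 1390 = 175140 J.
At constant T, ΔS = Q_rev/T = 175140 / 239.8 = 730 J/K.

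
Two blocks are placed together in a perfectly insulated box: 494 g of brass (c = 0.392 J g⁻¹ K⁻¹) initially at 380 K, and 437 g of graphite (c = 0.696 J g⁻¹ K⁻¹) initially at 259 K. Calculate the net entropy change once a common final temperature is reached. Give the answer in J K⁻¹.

Energy balance: T_f = (m₁c₁T₁ + m₂c₂T₂)/(m₁c₁ + m₂c₂) = 306.07 K.
ΔS₁ = m₁c₁ ln(T_f/T₁) = 193.648 × ln(306.07/380) = -41.9 J/K.
ΔS₂ = m₂c₂ ln(T_f/T₂) = 304.152 × ln(306.07/259) = 50.79 J/K.
ΔS_total = -41.9 + 50.79 = 8.89 J/K.

ΔS_total = 8.89 J/K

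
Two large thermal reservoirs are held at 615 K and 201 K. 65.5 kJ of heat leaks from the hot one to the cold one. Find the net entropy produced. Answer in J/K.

ΔS_total = 219 J/K

ΔS_hot = −Q/T_H = −65500/615 = -106.5 J/K and ΔS_cold = +Q/T_C = 65500/201 = 325.9 J/K.
ΔS_total = -106.5 + 325.9 = 219 J/K, positive as the second law requires.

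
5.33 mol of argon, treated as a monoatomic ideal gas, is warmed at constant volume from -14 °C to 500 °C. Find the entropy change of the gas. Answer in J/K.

ΔS = 72.7 J/K

In kelvin: T₁ = 259.15 K, T₂ = 773.15 K. At constant volume, ΔS = nC_V ln(T₂/T₁) with C_V = 3R/2 = 12.47 J mol⁻¹ K⁻¹.
ΔS = 5.33 × 12.47 × ln(773.15/259.15) = 72.7 J/K.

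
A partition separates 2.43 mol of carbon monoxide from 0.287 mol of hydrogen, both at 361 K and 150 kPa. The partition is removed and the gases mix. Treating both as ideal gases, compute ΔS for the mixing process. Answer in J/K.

ΔS_mix = 7.62 J/K

Mole fractions: x_A = 2.43/2.72 = 0.894, x_B = 0.106.
ΔS_mix = −R(n_A ln x_A + n_B ln x_B) = −8.314 × (2.43 ln 0.894 + 0.287 ln 0.106) = 7.62 J/K.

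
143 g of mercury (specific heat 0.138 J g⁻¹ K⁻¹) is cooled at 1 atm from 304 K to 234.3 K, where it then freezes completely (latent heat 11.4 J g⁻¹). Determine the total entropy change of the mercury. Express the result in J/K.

Cooling step: ΔS₁ = m c ln(T_tr/T_i) = 143 × 0.138 × ln(234.3/304) = -5.139 J/K.
Phase change: ΔS₂ = −mL/T_tr = −143 × 11.4 / 234.3 = -6.958 J/K.
ΔS_total = (-5.139) + (-6.958) = -12.1 J/K.

ΔS = -12.1 J/K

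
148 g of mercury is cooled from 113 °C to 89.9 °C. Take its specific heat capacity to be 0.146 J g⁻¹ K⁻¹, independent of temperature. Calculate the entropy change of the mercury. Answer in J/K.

In kelvin: T₁ = 386.15 K, T₂ = 363.05 K. ΔS = ∫dQ_rev/T = m c ln(T₂/T₁) = 148 × 0.146 × ln(363.05/386.15) = -1.33 J/K.

ΔS = -1.33 J/K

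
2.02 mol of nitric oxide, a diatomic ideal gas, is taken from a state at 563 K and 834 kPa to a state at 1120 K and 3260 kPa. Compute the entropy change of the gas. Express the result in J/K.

ΔS = 17.5 J/K

ΔS = nC_p ln(T₂/T₁) − nR ln(P₂/P₁), with C_p = 7R/2 = 29.1 J mol⁻¹ K⁻¹ for a diatomic ideal gas.
ΔS = 2.02 × [29.1 × ln(1120/563) − 8.314 × ln(3260/834)] = 17.5 J/K.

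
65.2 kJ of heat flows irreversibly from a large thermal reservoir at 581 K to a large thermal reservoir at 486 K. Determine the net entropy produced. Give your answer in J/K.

ΔS_total = 21.9 J/K

ΔS_hot = −Q/T_H = −65200/581 = -112.22 J/K and ΔS_cold = +Q/T_C = 65200/486 = 134.16 J/K.
ΔS_total = -112.22 + 134.16 = 21.9 J/K, positive as the second law requires.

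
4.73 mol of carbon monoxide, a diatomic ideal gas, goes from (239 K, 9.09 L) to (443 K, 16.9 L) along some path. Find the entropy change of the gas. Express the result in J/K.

ΔS = 85.1 J/K

Entropy is a state function: ΔS = nC_V ln(T₂/T₁) + nR ln(V₂/V₁), with C_V = 5R/2 = 20.79 J mol⁻¹ K⁻¹ for a diatomic ideal gas.
ΔS = 4.73 × [20.79 × ln(443/239) + 8.314 × ln(16.9/9.09)] = 85.1 J/K.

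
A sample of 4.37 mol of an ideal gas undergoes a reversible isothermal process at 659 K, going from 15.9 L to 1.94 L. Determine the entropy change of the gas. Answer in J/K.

ΔS_gas = -76.4 J/K

For an isothermal ideal gas ΔS_gas = nR ln(V₂/V₁) = 4.37 × 8.314 × ln(1.94/15.9) = -76.4 J/K.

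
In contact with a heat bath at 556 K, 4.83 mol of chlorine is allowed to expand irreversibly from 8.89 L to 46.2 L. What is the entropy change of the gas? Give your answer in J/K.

Entropy is a state function, so ΔS_gas depends only on the end states.
For an isothermal ideal gas ΔS_gas = nR ln(V₂/V₁) = 4.83 × 8.314 × ln(46.2/8.89) = 66.2 J/K.

ΔS_gas = 66.2 J/K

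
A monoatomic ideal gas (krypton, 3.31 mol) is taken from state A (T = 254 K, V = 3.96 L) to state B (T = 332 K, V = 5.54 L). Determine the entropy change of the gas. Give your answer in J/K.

Entropy is a state function: ΔS = nC_V ln(T₂/T₁) + nR ln(V₂/V₁), with C_V = 3R/2 = 12.47 J mol⁻¹ K⁻¹ for a monoatomic ideal gas.
ΔS = 3.31 × [12.47 × ln(332/254) + 8.314 × ln(5.54/3.96)] = 20.3 J/K.

ΔS = 20.3 J/K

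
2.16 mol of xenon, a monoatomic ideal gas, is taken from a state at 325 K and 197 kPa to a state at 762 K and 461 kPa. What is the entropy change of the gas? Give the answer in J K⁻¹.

ΔS = nC_p ln(T₂/T₁) − nR ln(P₂/P₁), with C_p = 5R/2 = 20.79 J mol⁻¹ K⁻¹ for a monoatomic ideal gas.
ΔS = 2.16 × [20.79 × ln(762/325) − 8.314 × ln(461/197)] = 23 J/K.

ΔS = 23 J/K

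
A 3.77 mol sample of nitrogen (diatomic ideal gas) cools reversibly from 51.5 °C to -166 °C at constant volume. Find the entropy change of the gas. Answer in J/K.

In kelvin: T₁ = 324.65 K, T₂ = 107.15 K. At constant volume, ΔS = nC_V ln(T₂/T₁) with C_V = 5R/2 = 20.79 J mol⁻¹ K⁻¹.
ΔS = 3.77 × 20.79 × ln(107.15/324.65) = -86.9 J/K.

ΔS = -86.9 J/K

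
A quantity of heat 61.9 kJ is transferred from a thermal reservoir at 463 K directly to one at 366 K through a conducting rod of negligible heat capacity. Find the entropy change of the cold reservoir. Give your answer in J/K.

The cold reservoir gains heat Q, so ΔS_cold = +Q/T_C = 61900/366 = 169 J/K.

ΔS_cold = 169 J/K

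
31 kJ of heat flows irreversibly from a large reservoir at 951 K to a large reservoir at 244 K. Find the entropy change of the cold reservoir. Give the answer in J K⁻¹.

ΔS_cold = 127 J/K

The cold reservoir gains heat Q, so ΔS_cold = +Q/T_C = 31000/244 = 127 J/K.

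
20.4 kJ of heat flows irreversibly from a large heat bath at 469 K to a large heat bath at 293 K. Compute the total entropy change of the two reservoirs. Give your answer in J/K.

ΔS_total = 26.1 J/K

ΔS_hot = −Q/T_H = −20400/469 = -43.5 J/K and ΔS_cold = +Q/T_C = 20400/293 = 69.62 J/K.
ΔS_total = -43.5 + 69.62 = 26.1 J/K, positive as the second law requires.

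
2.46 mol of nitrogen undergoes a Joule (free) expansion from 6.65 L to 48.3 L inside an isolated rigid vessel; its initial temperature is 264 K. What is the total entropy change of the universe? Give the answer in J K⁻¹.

ΔS_universe = 40.6 J/K

For an ideal gas in free expansion Q = 0 and W = 0, so T is unchanged.
Entropy is a state function; using a reversible isothermal path, ΔS_gas = nR ln(V₂/V₁) = 2.46 × 8.314 × ln(48.3/6.65) = 40.6 J/K.
The insulated surroundings exchange no heat, so ΔS_surr = 0 and ΔS_universe = ΔS_gas.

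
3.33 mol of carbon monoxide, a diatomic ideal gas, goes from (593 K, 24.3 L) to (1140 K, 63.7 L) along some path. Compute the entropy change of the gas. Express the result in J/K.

Entropy is a state function: ΔS = nC_V ln(T₂/T₁) + nR ln(V₂/V₁), with C_V = 5R/2 = 20.79 J mol⁻¹ K⁻¹ for a diatomic ideal gas.
ΔS = 3.33 × [20.79 × ln(1140/593) + 8.314 × ln(63.7/24.3)] = 71.9 J/K.

ΔS = 71.9 J/K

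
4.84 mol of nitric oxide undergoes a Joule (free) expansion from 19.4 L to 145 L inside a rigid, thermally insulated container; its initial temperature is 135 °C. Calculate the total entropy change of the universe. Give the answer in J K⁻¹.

ΔS_universe = 80.9 J/K

No heat is exchanged and no work is done, so the ideal-gas temperature stays constant.
Entropy is a state function; using a reversible isothermal path, ΔS_gas = nR ln(V₂/V₁) = 4.84 × 8.314 × ln(145/19.4) = 80.9 J/K.
The insulated surroundings exchange no heat, so ΔS_surr = 0 and ΔS_universe = ΔS_gas.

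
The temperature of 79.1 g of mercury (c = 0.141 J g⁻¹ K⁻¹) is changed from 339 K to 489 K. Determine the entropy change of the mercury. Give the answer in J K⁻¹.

ΔS = ∫dQ_rev/T = m c ln(T₂/T₁) = 79.1 × 0.141 × ln(489/339) = 4.09 J/K.

ΔS = 4.09 J/K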